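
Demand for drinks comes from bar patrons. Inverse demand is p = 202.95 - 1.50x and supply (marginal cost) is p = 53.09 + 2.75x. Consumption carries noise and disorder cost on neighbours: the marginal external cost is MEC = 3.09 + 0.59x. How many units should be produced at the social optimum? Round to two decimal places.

Social marginal benefit = demand − MEC = 199.86 - 2.09x.
Set SMB = MC: 199.86 - 2.09x = 53.09 + 2.75x → x* = 30.3244.

x* = 30.32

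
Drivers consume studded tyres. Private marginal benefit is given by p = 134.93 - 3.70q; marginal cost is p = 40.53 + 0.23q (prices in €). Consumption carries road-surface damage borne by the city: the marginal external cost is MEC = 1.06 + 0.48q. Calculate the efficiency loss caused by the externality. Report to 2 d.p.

DWL = €17.97

Market equilibrium (private): 40.53 + 0.23q = 134.93 - 3.70q → q_m = 24.0204.
Social marginal benefit = demand − MEC = 133.87 - 4.18q.
Set SMB = MC: 133.87 - 4.18q = 40.53 + 0.23q → q* = 21.1655.
The welfare-loss triangle has base |q_m − q*| and height MEC(q_m) (the vertical gap between SMB and MC is zero at q* and MEC at q_m).
DWL = ½ × 2.8549 × 12.5898 = 17.9713.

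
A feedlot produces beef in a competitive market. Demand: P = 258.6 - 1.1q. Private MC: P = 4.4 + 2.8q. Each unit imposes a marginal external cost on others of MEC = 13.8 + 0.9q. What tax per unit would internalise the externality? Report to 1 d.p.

tax = 58.9 per unit

Social marginal cost = private MC + MEC = 18.2 + 3.7q.
Set SMC = demand: 18.2 + 3.7q = 258.6 - 1.1q → q* = 50.0833.
The Pigouvian tax equals MEC at q*: 13.8 + 0.9×50.0833 = 58.8750.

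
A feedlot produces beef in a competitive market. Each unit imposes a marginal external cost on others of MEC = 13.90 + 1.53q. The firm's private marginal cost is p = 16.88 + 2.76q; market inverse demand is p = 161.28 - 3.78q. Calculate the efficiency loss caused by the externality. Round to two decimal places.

DWL = 140.86

Market equilibrium (private): 16.88 + 2.76q = 161.28 - 3.78q → q_m = 22.0795.
Social marginal cost = private MC + MEC = 30.78 + 4.29q.
Set SMC = demand: 30.78 + 4.29q = 161.28 - 3.78q → q* = 16.1710.
Height of the DWL triangle at q_m is SMC(q_m) − demand(q_m) = MEC(q_m) = 47.6817.
DWL = ½ × 5.9085 × 47.6817 = 140.8637.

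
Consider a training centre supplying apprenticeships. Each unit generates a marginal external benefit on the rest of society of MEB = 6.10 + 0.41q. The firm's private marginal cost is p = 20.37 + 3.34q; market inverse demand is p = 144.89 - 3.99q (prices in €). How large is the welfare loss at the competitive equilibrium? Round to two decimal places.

Market equilibrium (private): 20.37 + 3.34q = 144.89 - 3.99q → q_m = 16.9877.
Social marginal cost = private MC − MEB = 14.27 + 2.93q.
Set SMC = demand: 14.27 + 2.93q = 144.89 - 3.99q → q* = 18.8757.
The welfare-loss triangle has base |q_m − q*| and height MEB(q_m) (the vertical gap between SMC and demand is zero at q* and MEB at q_m).
DWL = ½ × 1.8880 × 13.0650 = 12.3334.

DWL = €12.33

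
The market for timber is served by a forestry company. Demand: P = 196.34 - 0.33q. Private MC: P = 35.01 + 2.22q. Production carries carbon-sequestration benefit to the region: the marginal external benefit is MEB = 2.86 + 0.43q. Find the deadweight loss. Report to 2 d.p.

DWL = 213.18

Market equilibrium (private): 35.01 + 2.22q = 196.34 - 0.33q → q_m = 63.2667.
Social marginal cost = private MC − MEB = 32.15 + 1.79q.
Set SMC = demand: 32.15 + 1.79q = 196.34 - 0.33q → q* = 77.4481.
Height of the DWL triangle at q_m is demand(q_m) − SMC(q_m) = MEB(q_m) = 30.0647.
DWL = ½ × 14.1814 × 30.0647 = 213.1798.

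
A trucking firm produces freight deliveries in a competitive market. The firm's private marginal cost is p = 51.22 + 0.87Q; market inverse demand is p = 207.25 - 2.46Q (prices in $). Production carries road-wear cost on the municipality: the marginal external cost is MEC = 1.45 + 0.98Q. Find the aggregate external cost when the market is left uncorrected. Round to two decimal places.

$1143.72

Market equilibrium (private): 51.22 + 0.87Q = 207.25 - 2.46Q → Q_m = 46.8559.
Total external cost = ∫₀^{Q_m} (1.45 + 0.98Q) dQ = 1.45×46.8559 + ½×0.98×46.8559² = 1143.7240.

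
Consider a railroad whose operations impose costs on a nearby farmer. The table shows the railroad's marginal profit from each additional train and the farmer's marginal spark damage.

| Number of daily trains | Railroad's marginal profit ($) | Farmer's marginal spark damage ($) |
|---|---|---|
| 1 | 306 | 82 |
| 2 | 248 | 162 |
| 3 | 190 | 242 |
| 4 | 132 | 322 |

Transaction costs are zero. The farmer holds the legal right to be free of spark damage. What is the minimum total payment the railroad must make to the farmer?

Efficient level: marginal profit ≥ marginal spark damage through level 2, so k* = 2.
With the farmer holding the right, the railroad must at least compensate total damage at k*: 82 + 162 = 244.

$244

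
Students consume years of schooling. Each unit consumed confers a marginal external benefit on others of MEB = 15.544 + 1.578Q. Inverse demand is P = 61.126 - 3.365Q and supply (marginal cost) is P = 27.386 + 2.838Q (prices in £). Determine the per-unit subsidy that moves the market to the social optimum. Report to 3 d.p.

Social marginal benefit = demand + MEB = 76.670 - 1.787Q.
Set SMB = MC: 76.670 - 1.787Q = 27.386 + 2.838Q → Q* = 10.6560.
The Pigouvian subsidy equals MEB at Q*: 15.544 + 1.578×10.6560 = 32.3592.

subsidy = £32.359 per unit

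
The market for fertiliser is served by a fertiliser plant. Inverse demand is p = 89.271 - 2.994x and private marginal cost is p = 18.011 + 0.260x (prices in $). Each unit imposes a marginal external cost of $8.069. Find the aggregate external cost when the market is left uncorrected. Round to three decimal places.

Market equilibrium (private): 18.011 + 0.260x = 89.271 - 2.994x → x_m = 21.8992.
Total external cost = MEC × x_m = 8.069 × 21.8992 = 176.7046.

$176.705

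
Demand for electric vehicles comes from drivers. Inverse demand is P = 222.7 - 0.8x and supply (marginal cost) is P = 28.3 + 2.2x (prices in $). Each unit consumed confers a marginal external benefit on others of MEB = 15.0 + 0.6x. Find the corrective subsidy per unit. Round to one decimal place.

subsidy = $67.4 per unit

Social marginal benefit = demand + MEB = 237.7 - 0.2x.
Set SMB = MC: 237.7 - 0.2x = 28.3 + 2.2x → x* = 87.2500.
The Pigouvian subsidy equals MEB at x*: 15.0 + 0.6×87.2500 = 67.3500.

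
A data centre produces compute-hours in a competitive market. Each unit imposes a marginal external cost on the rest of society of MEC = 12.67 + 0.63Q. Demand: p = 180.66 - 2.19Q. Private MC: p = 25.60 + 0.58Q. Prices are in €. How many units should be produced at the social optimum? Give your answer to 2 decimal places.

Q* = 41.88

Social marginal cost = private MC + MEC = 38.27 + 1.21Q.
Set SMC = demand: 38.27 + 1.21Q = 180.66 - 2.19Q → Q* = 41.8794.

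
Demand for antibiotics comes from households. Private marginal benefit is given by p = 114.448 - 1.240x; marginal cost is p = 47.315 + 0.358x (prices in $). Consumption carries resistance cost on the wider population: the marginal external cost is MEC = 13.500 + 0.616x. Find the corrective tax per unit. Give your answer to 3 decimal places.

tax = $28.422 per unit

Social marginal benefit = demand − MEC = 100.948 - 1.856x.
Set SMB = MC: 100.948 - 1.856x = 47.315 + 0.358x → x* = 24.2245.
The Pigouvian tax equals MEC at x*: 13.500 + 0.616×24.2245 = 28.4223.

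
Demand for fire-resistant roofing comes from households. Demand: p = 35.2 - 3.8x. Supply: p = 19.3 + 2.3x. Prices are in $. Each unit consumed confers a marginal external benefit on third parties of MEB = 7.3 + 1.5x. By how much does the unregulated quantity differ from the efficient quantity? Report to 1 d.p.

Market equilibrium (private): 19.3 + 2.3x = 35.2 - 3.8x → x_m = 2.6066.
Social marginal benefit = demand + MEB = 42.5 - 2.3x.
Set SMB = MC: 42.5 - 2.3x = 19.3 + 2.3x → x* = 5.0435.
Gap = |2.6066 − 5.0435| = 2.4369.

2.4 units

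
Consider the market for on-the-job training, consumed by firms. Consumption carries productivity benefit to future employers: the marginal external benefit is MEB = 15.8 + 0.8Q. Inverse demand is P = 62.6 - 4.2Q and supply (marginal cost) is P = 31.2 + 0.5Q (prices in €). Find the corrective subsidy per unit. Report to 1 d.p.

subsidy = €25.5 per unit

Social marginal benefit = demand + MEB = 78.4 - 3.4Q.
Set SMB = MC: 78.4 - 3.4Q = 31.2 + 0.5Q → Q* = 12.1026.
The Pigouvian subsidy equals MEB at Q*: 15.8 + 0.8×12.1026 = 25.4821.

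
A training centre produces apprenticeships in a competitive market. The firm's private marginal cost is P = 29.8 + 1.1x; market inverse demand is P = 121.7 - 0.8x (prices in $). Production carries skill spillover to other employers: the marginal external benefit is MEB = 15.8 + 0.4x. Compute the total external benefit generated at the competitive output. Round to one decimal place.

$1232.1

Market equilibrium (private): 29.8 + 1.1x = 121.7 - 0.8x → x_m = 48.3684.
Total external benefit = ∫₀^{x_m} (15.8 + 0.4x) dx = 15.8×48.3684 + ½×0.4×48.3684² = 1232.1211.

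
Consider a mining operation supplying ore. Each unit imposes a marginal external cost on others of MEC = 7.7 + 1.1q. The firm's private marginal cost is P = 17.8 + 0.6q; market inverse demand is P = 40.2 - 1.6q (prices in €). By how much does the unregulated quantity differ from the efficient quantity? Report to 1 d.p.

Market equilibrium (private): 17.8 + 0.6q = 40.2 - 1.6q → q_m = 10.1818.
Social marginal cost = private MC + MEC = 25.5 + 1.7q.
Set SMC = demand: 25.5 + 1.7q = 40.2 - 1.6q → q* = 4.4545.
Gap = |10.1818 − 4.4545| = 5.7273.

5.7 units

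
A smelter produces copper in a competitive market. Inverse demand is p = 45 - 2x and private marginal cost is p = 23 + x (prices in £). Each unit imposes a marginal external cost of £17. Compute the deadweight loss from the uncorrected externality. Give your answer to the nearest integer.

DWL = £48

Market equilibrium (private): 23 + x = 45 - 2x → x_m = 7.3333.
Social marginal cost = private MC + MEC = 40 + x.
Set SMC = demand: 40 + x = 45 - 2x → x* = 1.6667.
Height of the DWL triangle at x_m is SMC(x_m) − demand(x_m) = MEC(x_m) = 17.0000.
DWL = ½ × 5.6666 × 17.0000 = 48.1661.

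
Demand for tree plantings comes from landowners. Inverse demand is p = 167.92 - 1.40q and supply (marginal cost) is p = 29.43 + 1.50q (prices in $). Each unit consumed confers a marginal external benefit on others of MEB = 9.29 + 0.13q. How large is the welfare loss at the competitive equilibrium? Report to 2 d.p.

Market equilibrium (private): 29.43 + 1.50q = 167.92 - 1.40q → q_m = 47.7552.
Social marginal benefit = demand + MEB = 177.21 - 1.27q.
Set SMB = MC: 177.21 - 1.27q = 29.43 + 1.50q → q* = 53.3502.
Height of the DWL triangle at q_m is SMB(q_m) − MC(q_m) = MEB(q_m) = 15.4982.
DWL = ½ × 5.5950 × 15.4982 = 43.3562.

DWL = $43.36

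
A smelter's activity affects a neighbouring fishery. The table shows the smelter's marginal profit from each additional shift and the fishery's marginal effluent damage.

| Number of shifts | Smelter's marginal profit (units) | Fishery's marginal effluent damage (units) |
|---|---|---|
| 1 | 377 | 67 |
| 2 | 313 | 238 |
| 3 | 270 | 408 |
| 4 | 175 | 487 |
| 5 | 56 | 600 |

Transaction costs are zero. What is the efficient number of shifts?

Bargaining reaches the level where marginal profit last exceeds marginal effluent damage.
That holds through level 2 (313 ≥ 238) but not at 3 (270 < 408).

2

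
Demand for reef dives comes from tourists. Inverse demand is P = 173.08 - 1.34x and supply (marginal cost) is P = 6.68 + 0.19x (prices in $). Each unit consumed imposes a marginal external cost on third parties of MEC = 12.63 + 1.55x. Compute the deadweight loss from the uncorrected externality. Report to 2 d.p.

Market equilibrium (private): 6.68 + 0.19x = 173.08 - 1.34x → x_m = 108.7582.
Social marginal benefit = demand − MEC = 160.45 - 2.89x.
Set SMB = MC: 160.45 - 2.89x = 6.68 + 0.19x → x* = 49.9253.
Height of the DWL triangle at x_m is MC(x_m) − SMB(x_m) = MEC(x_m) = 181.2052.
DWL = ½ × 58.8329 × 181.2052 = 5330.4137.

DWL = $5330.41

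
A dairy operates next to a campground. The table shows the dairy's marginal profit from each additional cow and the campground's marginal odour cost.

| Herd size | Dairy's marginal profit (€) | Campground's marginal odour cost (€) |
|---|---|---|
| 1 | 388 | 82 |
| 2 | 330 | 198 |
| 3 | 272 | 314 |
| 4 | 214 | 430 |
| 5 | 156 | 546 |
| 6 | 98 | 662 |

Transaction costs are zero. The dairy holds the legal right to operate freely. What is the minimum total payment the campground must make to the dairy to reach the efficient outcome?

€740

Left alone the dairy would choose level 6 (marginal profit stays positive).
Efficient level: k* = 2 (marginal profit ≥ marginal odour cost through 2).
The campground must at least cover the dairy's forgone profit from cutting 6→2: 272 + 214 + 156 + 98 = 740.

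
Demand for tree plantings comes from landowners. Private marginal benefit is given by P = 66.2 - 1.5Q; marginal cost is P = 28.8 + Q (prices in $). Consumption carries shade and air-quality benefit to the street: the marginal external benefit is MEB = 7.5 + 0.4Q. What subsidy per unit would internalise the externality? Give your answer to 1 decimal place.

subsidy = $16.1 per unit

Social marginal benefit = demand + MEB = 73.7 - 1.1Q.
Set SMB = MC: 73.7 - 1.1Q = 28.8 + Q → Q* = 21.3810.
The Pigouvian subsidy equals MEB at Q*: 7.5 + 0.4×21.3810 = 16.0524.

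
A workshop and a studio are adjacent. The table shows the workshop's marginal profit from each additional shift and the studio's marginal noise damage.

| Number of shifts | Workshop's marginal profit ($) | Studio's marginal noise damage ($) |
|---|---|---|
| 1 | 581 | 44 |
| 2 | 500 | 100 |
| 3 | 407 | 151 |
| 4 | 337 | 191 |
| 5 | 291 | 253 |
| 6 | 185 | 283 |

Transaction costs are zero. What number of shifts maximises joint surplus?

5

Bargaining reaches the level where marginal profit last exceeds marginal noise damage.
That holds through level 5 (291 ≥ 253) but not at 6 (185 < 283).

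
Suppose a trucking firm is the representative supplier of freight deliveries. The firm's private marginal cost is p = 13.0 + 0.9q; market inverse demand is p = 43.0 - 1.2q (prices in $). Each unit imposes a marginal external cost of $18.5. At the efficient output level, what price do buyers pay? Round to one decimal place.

Social marginal cost = private MC + MEC = 31.5 + 0.9q.
Set SMC = demand: 31.5 + 0.9q = 43.0 - 1.2q → q* = 5.4762.
Consumer price on the demand curve at q*: 43.0 − 1.2×5.4762 = 36.4286.

P = $36.4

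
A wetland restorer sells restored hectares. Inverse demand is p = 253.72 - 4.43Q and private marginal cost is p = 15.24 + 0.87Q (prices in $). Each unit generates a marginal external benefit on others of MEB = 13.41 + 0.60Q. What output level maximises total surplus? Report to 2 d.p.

Social marginal cost = private MC − MEB = 1.83 + 0.27Q.
Set SMC = demand: 1.83 + 0.27Q = 253.72 - 4.43Q → Q* = 53.5936.

Q* = 53.59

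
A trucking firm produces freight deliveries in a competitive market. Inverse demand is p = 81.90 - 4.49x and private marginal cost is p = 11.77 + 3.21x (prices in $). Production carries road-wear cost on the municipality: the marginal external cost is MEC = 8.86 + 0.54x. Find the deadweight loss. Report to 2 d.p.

Market equilibrium (private): 11.77 + 3.21x = 81.90 - 4.49x → x_m = 9.1078.
Social marginal cost = private MC + MEC = 20.63 + 3.75x.
Set SMC = demand: 20.63 + 3.75x = 81.90 - 4.49x → x* = 7.4357.
Between x* and x_m the wedge SMC − demand runs linearly from 0 to MEC(x_m), so the loss is a triangle.
DWL = ½ × 1.6721 × 13.7782 = 11.5193.

DWL = $11.52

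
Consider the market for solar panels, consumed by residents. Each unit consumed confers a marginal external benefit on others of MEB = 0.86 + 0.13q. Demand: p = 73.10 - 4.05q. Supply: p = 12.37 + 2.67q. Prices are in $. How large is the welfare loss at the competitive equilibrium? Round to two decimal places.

Market equilibrium (private): 12.37 + 2.67q = 73.10 - 4.05q → q_m = 9.0372.
Social marginal benefit = demand + MEB = 73.96 - 3.92q.
Set SMB = MC: 73.96 - 3.92q = 12.37 + 2.67q → q* = 9.3460.
The loss is the area between SMB and MC from q* to q_m; with linear curves that's a triangle of height MEB(q_m).
DWL = ½ × 0.3088 × 2.0348 = 0.3142.

DWL = $0.31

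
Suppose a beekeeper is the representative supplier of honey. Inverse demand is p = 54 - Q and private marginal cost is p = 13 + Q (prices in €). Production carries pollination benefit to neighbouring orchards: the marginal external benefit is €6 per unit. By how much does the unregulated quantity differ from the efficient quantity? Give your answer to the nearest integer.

3 units

Market equilibrium (private): 13 + Q = 54 - Q → Q_m = 20.5000.
Social marginal cost = private MC − MEB = 7 + Q.
Set SMC = demand: 7 + Q = 54 - Q → Q* = 23.5000.
Gap = |20.5000 − 23.5000| = 3.0000.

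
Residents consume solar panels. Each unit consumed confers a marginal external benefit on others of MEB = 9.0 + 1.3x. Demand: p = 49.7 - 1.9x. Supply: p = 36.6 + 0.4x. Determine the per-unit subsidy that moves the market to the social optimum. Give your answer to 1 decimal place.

subsidy = 37.7 per unit

Social marginal benefit = demand + MEB = 58.7 - 0.6x.
Set SMB = MC: 58.7 - 0.6x = 36.6 + 0.4x → x* = 22.1000.
The Pigouvian subsidy equals MEB at x*: 9.0 + 1.3×22.1000 = 37.7300.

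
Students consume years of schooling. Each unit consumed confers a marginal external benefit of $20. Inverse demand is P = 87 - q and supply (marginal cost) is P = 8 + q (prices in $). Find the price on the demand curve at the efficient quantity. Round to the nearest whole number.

Social marginal benefit = demand + MEB = 107 - q.
Set SMB = MC: 107 - q = 8 + q → q* = 49.5000.
Consumer price on the demand curve at q*: 87 − 1×49.5000 = 37.5000.

P = $38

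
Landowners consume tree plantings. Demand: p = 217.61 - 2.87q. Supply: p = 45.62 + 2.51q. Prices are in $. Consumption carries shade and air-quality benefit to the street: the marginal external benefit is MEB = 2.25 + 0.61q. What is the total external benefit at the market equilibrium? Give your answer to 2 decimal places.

Market equilibrium (private): 45.62 + 2.51q = 217.61 - 2.87q → q_m = 31.9684.
Total external benefit = ∫₀^{q_m} (2.25 + 0.61q) dq = 2.25×31.9684 + ½×0.61×31.9684² = 383.6324.

$383.63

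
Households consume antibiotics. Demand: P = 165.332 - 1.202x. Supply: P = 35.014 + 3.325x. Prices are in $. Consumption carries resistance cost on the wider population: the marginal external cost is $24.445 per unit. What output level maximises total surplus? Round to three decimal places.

Social marginal benefit = demand − MEC = 140.887 - 1.202x.
Set SMB = MC: 140.887 - 1.202x = 35.014 + 3.325x → x* = 23.3870.

x* = 23.387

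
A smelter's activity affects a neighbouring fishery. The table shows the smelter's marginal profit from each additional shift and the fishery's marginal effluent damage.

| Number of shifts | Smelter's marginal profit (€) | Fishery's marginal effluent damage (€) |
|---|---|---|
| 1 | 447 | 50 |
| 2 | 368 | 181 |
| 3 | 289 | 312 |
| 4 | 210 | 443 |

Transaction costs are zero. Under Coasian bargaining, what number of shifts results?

2

Bargaining reaches the level where marginal profit last exceeds marginal effluent damage.
That holds through level 2 (368 ≥ 181) but not at 3 (289 < 312).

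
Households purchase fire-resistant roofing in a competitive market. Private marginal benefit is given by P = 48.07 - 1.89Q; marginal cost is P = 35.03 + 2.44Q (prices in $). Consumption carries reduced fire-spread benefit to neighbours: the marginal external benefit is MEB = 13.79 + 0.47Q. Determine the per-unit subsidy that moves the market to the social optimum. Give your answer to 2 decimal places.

Social marginal benefit = demand + MEB = 61.86 - 1.42Q.
Set SMB = MC: 61.86 - 1.42Q = 35.03 + 2.44Q → Q* = 6.9508.
The Pigouvian subsidy equals MEB at Q*: 13.79 + 0.47×6.9508 = 17.0569.

subsidy = $17.06 per unit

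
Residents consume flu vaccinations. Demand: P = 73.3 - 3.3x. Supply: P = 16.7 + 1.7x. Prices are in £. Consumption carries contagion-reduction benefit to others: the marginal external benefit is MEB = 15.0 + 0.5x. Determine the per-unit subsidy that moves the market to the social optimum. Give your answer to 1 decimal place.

subsidy = £23.0 per unit

Social marginal benefit = demand + MEB = 88.3 - 2.8x.
Set SMB = MC: 88.3 - 2.8x = 16.7 + 1.7x → x* = 15.9111.
The Pigouvian subsidy equals MEB at x*: 15.0 + 0.5×15.9111 = 22.9556.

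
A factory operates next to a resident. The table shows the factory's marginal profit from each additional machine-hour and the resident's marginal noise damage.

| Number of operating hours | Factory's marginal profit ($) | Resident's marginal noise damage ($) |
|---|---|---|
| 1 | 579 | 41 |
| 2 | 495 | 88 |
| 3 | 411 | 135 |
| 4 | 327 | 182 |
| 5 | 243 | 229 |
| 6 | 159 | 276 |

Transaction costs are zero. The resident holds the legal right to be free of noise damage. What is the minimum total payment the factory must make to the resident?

$675

Efficient level: marginal profit ≥ marginal noise damage through level 5, so k* = 5.
With the resident holding the right, the factory must at least compensate total damage at k*: 41 + 88 + 135 + 182 + 229 = 675.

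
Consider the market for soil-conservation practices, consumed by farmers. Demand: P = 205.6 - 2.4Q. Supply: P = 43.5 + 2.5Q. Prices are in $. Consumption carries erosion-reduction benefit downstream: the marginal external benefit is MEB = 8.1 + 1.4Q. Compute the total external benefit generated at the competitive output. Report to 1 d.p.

$1034.0

Market equilibrium (private): 43.5 + 2.5Q = 205.6 - 2.4Q → Q_m = 33.0816.
Total external benefit = ∫₀^{Q_m} (8.1 + 1.4Q) dQ = 8.1×33.0816 + ½×1.4×33.0816² = 1034.0355.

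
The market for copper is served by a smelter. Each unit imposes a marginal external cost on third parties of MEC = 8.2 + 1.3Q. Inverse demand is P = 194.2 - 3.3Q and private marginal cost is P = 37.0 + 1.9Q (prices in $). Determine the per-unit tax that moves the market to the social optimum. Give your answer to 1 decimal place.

tax = $38.0 per unit

Social marginal cost = private MC + MEC = 45.2 + 3.2Q.
Set SMC = demand: 45.2 + 3.2Q = 194.2 - 3.3Q → Q* = 22.9231.
The Pigouvian tax equals MEC at Q*: 8.2 + 1.3×22.9231 = 38.0000.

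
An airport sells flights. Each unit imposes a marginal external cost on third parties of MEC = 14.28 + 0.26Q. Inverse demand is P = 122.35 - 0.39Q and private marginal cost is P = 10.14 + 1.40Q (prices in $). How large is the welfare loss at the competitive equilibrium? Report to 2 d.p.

DWL = $228.06

Market equilibrium (private): 10.14 + 1.40Q = 122.35 - 0.39Q → Q_m = 62.6872.
Social marginal cost = private MC + MEC = 24.42 + 1.66Q.
Set SMC = demand: 24.42 + 1.66Q = 122.35 - 0.39Q → Q* = 47.7707.
The welfare-loss triangle has base |Q_m − Q*| and height MEC(Q_m) (the vertical gap between SMC and demand is zero at Q* and MEC at Q_m).
DWL = ½ × 14.9165 × 30.5787 = 228.0636.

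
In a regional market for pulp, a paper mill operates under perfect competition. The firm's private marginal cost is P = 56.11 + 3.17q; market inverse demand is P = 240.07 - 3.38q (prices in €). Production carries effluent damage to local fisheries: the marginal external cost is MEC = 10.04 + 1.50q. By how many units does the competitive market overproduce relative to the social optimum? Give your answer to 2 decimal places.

6.48 units

Market equilibrium (private): 56.11 + 3.17q = 240.07 - 3.38q → q_m = 28.0855.
Social marginal cost = private MC + MEC = 66.15 + 4.67q.
Set SMC = demand: 66.15 + 4.67q = 240.07 - 3.38q → q* = 21.6050.
Gap = |28.0855 − 21.6050| = 6.4805.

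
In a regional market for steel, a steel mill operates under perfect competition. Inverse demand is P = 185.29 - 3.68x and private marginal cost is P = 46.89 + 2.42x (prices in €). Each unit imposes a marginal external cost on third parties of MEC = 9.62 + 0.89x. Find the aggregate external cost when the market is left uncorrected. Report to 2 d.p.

Market equilibrium (private): 46.89 + 2.42x = 185.29 - 3.68x → x_m = 22.6885.
Total external cost = ∫₀^{x_m} (9.62 + 0.89x) dx = 9.62×22.6885 + ½×0.89×22.6885² = 447.3351.

€447.34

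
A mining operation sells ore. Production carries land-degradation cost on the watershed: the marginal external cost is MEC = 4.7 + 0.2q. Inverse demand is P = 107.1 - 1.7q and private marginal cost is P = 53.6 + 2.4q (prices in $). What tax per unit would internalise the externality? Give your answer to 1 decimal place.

tax = $7.0 per unit

Social marginal cost = private MC + MEC = 58.3 + 2.6q.
Set SMC = demand: 58.3 + 2.6q = 107.1 - 1.7q → q* = 11.3488.
The Pigouvian tax equals MEC at q*: 4.7 + 0.2×11.3488 = 6.9698.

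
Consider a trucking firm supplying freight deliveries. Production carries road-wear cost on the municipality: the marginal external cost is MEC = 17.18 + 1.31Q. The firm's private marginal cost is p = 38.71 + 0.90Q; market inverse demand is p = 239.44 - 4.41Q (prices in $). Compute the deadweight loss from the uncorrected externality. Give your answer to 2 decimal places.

DWL = $336.03

Market equilibrium (private): 38.71 + 0.90Q = 239.44 - 4.41Q → Q_m = 37.8023.
Social marginal cost = private MC + MEC = 55.89 + 2.21Q.
Set SMC = demand: 55.89 + 2.21Q = 239.44 - 4.41Q → Q* = 27.7266.
The loss is the area between SMC and demand from Q* to Q_m; with linear curves that's a triangle of height MEC(Q_m).
DWL = ½ × 10.0757 × 66.7010 = 336.0296.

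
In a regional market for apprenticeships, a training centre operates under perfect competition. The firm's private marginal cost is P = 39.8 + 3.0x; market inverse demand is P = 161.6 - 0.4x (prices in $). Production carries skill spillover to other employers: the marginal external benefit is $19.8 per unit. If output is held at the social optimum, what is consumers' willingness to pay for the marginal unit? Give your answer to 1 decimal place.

Social marginal cost = private MC − MEB = 20.0 + 3.0x.
Set SMC = demand: 20.0 + 3.0x = 161.6 - 0.4x → x* = 41.6471.
Consumer price on the demand curve at x*: 161.6 − 0.4×41.6471 = 144.9412.

P = $144.9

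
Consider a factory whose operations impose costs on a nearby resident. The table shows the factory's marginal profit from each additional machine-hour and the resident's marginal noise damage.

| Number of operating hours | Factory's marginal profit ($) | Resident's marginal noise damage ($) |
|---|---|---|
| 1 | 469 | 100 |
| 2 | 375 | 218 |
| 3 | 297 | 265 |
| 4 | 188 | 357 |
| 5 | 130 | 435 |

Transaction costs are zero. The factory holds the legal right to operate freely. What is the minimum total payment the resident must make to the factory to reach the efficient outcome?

$318

Left alone the factory would choose level 5 (marginal profit stays positive).
Efficient level: k* = 3 (marginal profit ≥ marginal noise damage through 3).
The resident must at least cover the factory's forgone profit from cutting 5→3: 188 + 130 = 318.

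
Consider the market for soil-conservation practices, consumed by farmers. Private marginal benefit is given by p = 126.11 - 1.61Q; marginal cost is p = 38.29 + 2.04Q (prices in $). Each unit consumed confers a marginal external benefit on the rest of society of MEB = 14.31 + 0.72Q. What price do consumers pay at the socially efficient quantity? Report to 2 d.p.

P = $69.99

Social marginal benefit = demand + MEB = 140.42 - 0.89Q.
Set SMB = MC: 140.42 - 0.89Q = 38.29 + 2.04Q → Q* = 34.8567.
Consumer price on the demand curve at Q*: 126.11 − 1.61×34.8567 = 69.9907.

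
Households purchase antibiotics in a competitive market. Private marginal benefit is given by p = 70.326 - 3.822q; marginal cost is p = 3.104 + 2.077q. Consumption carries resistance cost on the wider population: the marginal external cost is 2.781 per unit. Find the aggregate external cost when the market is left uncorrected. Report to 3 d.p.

31.691

Market equilibrium (private): 3.104 + 2.077q = 70.326 - 3.822q → q_m = 11.3955.
Total external cost = MEC × q_m = 2.781 × 11.3955 = 31.6909.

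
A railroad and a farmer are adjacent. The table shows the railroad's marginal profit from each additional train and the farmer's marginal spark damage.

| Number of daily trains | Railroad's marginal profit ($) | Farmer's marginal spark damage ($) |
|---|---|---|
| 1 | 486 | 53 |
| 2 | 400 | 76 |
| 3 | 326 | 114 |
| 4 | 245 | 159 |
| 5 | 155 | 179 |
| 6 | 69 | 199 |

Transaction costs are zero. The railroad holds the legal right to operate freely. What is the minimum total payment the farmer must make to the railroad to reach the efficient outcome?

$224

Left alone the railroad would choose level 6 (marginal profit stays positive).
Efficient level: k* = 4 (marginal profit ≥ marginal spark damage through 4).
The farmer must at least cover the railroad's forgone profit from cutting 6→4: 155 + 69 = 224.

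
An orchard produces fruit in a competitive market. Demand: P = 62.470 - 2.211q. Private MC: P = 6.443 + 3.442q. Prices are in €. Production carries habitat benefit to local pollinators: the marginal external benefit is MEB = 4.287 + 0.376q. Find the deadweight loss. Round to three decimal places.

DWL = €6.085

Market equilibrium (private): 6.443 + 3.442q = 62.470 - 2.211q → q_m = 9.9110.
Social marginal cost = private MC − MEB = 2.156 + 3.066q.
Set SMC = demand: 2.156 + 3.066q = 62.470 - 2.211q → q* = 11.4296.
The loss is the area between SMC and demand from q* to q_m; with linear curves that's a triangle of height MEB(q_m).
DWL = ½ × 1.5186 × 8.0135 = 6.0847.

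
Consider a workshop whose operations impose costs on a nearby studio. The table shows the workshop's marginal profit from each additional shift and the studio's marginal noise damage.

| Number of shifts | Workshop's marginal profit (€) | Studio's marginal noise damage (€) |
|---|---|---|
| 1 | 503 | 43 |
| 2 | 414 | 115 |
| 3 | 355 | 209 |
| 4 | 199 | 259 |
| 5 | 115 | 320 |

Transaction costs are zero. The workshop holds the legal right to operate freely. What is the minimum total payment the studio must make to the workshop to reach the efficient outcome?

€314

Left alone the workshop would choose level 5 (marginal profit stays positive).
Efficient level: k* = 3 (marginal profit ≥ marginal noise damage through 3).
The studio must at least cover the workshop's forgone profit from cutting 5→3: 199 + 115 = 314.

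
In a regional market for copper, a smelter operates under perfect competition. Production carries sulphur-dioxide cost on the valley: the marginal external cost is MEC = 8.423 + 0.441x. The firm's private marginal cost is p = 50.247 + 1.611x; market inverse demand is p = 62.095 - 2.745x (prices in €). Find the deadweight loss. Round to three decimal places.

DWL = €9.651

Market equilibrium (private): 50.247 + 1.611x = 62.095 - 2.745x → x_m = 2.7199.
Social marginal cost = private MC + MEC = 58.670 + 2.052x.
Set SMC = demand: 58.670 + 2.052x = 62.095 - 2.745x → x* = 0.7140.
Between x* and x_m the wedge SMC − demand runs linearly from 0 to MEC(x_m), so the loss is a triangle.
DWL = ½ × 2.0059 × 9.6225 = 9.6509.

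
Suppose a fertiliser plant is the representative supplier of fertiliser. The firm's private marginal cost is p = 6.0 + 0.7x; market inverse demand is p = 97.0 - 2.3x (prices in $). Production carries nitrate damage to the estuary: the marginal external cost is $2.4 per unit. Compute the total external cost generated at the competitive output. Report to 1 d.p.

Market equilibrium (private): 6.0 + 0.7x = 97.0 - 2.3x → x_m = 30.3333.
Total external cost = MEC × x_m = 2.4 × 30.3333 = 72.7999.

$72.8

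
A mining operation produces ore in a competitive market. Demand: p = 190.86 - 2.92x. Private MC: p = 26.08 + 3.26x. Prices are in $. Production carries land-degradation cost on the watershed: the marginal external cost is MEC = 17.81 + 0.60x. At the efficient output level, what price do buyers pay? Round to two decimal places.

Social marginal cost = private MC + MEC = 43.89 + 3.86x.
Set SMC = demand: 43.89 + 3.86x = 190.86 - 2.92x → x* = 21.6770.
Consumer price on the demand curve at x*: 190.86 − 2.92×21.6770 = 127.5632.

P = $127.56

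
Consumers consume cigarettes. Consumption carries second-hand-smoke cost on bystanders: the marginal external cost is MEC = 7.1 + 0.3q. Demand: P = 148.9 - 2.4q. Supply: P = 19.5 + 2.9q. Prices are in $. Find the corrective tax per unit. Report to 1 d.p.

Social marginal benefit = demand − MEC = 141.8 - 2.7q.
Set SMB = MC: 141.8 - 2.7q = 19.5 + 2.9q → q* = 21.8393.
The Pigouvian tax equals MEC at q*: 7.1 + 0.3×21.8393 = 13.6518.

tax = $13.7 per unit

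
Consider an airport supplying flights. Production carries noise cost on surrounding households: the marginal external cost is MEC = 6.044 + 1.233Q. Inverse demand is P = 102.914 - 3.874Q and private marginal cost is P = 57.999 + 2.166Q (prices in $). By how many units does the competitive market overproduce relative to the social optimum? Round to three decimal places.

2.092 units

Market equilibrium (private): 57.999 + 2.166Q = 102.914 - 3.874Q → Q_m = 7.4363.
Social marginal cost = private MC + MEC = 64.043 + 3.399Q.
Set SMC = demand: 64.043 + 3.399Q = 102.914 - 3.874Q → Q* = 5.3446.
Gap = |7.4363 − 5.3446| = 2.0917.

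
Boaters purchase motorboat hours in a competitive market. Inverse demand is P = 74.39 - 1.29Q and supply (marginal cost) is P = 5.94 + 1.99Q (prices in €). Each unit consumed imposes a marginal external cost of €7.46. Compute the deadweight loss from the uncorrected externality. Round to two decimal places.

DWL = €8.48

Market equilibrium (private): 5.94 + 1.99Q = 74.39 - 1.29Q → Q_m = 20.8689.
Social marginal benefit = demand − MEC = 66.93 - 1.29Q.
Set SMB = MC: 66.93 - 1.29Q = 5.94 + 1.99Q → Q* = 18.5945.
The loss is the area between SMB and MC from Q* to Q_m; with linear curves that's a triangle of height MEC(Q_m).
DWL = ½ × 2.2744 × 7.4600 = 8.4835.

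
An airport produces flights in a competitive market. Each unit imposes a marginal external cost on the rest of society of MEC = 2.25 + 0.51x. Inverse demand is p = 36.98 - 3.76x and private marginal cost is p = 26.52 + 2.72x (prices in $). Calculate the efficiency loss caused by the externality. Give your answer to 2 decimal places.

Market equilibrium (private): 26.52 + 2.72x = 36.98 - 3.76x → x_m = 1.6142.
Social marginal cost = private MC + MEC = 28.77 + 3.23x.
Set SMC = demand: 28.77 + 3.23x = 36.98 - 3.76x → x* = 1.1745.
The welfare-loss triangle has base |x_m − x*| and height MEC(x_m) (the vertical gap between SMC and demand is zero at x* and MEC at x_m).
DWL = ½ × 0.4397 × 3.0732 = 0.6756.

DWL = $0.68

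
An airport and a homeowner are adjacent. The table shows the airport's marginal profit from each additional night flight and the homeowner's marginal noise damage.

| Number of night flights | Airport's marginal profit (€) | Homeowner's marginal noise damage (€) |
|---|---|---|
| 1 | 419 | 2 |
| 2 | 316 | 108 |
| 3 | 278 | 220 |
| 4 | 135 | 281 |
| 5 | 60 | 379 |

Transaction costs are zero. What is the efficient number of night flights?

3

Bargaining reaches the level where marginal profit last exceeds marginal noise damage.
That holds through level 3 (278 ≥ 220) but not at 4 (135 < 281).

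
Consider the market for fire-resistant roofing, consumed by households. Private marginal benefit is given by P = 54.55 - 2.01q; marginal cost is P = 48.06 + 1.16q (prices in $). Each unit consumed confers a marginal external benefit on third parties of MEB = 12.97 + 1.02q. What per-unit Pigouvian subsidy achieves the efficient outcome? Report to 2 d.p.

subsidy = $22.20 per unit

Social marginal benefit = demand + MEB = 67.52 - 0.99q.
Set SMB = MC: 67.52 - 0.99q = 48.06 + 1.16q → q* = 9.0512.
The Pigouvian subsidy equals MEB at q*: 12.97 + 1.02×9.0512 = 22.2022.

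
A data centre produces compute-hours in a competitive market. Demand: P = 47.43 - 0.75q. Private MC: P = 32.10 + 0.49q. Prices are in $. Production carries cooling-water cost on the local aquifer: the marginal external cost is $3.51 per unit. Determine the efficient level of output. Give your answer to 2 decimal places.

q* = 9.53

Social marginal cost = private MC + MEC = 35.61 + 0.49q.
Set SMC = demand: 35.61 + 0.49q = 47.43 - 0.75q → q* = 9.5323.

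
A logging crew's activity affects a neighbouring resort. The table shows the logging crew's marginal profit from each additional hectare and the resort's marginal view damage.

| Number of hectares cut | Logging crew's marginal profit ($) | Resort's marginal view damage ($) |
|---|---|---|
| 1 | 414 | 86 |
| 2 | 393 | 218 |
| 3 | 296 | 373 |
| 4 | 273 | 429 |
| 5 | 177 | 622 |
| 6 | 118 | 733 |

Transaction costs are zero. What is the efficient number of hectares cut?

Bargaining reaches the level where marginal profit last exceeds marginal view damage.
That holds through level 2 (393 ≥ 218) but not at 3 (296 < 373).

2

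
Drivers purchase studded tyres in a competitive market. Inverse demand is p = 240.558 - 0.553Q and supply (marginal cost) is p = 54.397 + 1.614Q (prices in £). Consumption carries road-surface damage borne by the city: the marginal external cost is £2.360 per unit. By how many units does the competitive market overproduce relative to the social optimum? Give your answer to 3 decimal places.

1.089 units

Market equilibrium (private): 54.397 + 1.614Q = 240.558 - 0.553Q → Q_m = 85.9072.
Social marginal benefit = demand − MEC = 238.198 - 0.553Q.
Set SMB = MC: 238.198 - 0.553Q = 54.397 + 1.614Q → Q* = 84.8182.
Gap = |85.9072 − 84.8182| = 1.0890.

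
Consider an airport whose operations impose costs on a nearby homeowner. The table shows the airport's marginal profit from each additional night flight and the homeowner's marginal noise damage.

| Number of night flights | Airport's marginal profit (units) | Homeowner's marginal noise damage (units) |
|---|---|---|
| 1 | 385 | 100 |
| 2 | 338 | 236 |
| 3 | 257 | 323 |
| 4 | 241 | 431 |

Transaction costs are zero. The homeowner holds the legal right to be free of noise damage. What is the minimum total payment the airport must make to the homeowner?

336

Efficient level: marginal profit ≥ marginal noise damage through level 2, so k* = 2.
With the homeowner holding the right, the airport must at least compensate total damage at k*: 100 + 236 = 336.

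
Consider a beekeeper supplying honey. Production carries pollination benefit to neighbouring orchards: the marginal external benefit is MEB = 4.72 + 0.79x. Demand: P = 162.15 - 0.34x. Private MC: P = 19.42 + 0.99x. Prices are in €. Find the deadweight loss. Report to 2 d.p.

Market equilibrium (private): 19.42 + 0.99x = 162.15 - 0.34x → x_m = 107.3158.
Social marginal cost = private MC − MEB = 14.70 + 0.20x.
Set SMC = demand: 14.70 + 0.20x = 162.15 - 0.34x → x* = 273.0556.
The loss is the area between SMC and demand from x* to x_m; with linear curves that's a triangle of height MEB(x_m).
DWL = ½ × 165.7398 × 89.4995 = 7416.8146.

DWL = €7416.81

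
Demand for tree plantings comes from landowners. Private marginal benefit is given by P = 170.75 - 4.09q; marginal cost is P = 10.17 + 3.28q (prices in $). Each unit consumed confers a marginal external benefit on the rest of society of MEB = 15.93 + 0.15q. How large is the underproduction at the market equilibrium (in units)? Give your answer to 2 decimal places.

Market equilibrium (private): 10.17 + 3.28q = 170.75 - 4.09q → q_m = 21.7883.
Social marginal benefit = demand + MEB = 186.68 - 3.94q.
Set SMB = MC: 186.68 - 3.94q = 10.17 + 3.28q → q* = 24.4474.
Gap = |21.7883 − 24.4474| = 2.6591.

2.66 units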